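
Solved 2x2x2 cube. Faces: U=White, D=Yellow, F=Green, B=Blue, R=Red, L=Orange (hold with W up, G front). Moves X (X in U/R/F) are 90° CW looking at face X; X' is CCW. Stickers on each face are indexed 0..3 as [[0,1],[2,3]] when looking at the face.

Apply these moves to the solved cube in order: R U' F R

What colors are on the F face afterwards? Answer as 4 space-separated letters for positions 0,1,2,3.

Answer: G G Y B

Derivation:
After move 1 (R): R=RRRR U=WGWG F=GYGY D=YBYB B=WBWB
After move 2 (U'): U=GGWW F=OOGY R=GYRR B=RRWB L=WBOO
After move 3 (F): F=GOYO U=GGOB R=WYWR D=RGYB L=WYOB
After move 4 (R): R=WWRY U=GOOO F=GGYB D=RWYR B=BRGB
Query: F face = GGYB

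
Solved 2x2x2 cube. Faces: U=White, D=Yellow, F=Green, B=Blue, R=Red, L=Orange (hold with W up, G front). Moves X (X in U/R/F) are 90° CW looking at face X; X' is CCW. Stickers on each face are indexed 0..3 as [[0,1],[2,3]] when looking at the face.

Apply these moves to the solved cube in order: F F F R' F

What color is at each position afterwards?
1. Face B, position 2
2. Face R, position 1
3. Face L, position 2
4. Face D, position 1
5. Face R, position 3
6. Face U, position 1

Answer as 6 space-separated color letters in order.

Answer: O R O R Y B

Derivation:
After move 1 (F): F=GGGG U=WWOO R=WRWR D=RRYY L=OYOY
After move 2 (F): F=GGGG U=WWYY R=OROR D=WWYY L=OROR
After move 3 (F): F=GGGG U=WWRR R=YRYR D=OOYY L=OWOW
After move 4 (R'): R=RRYY U=WBRB F=GWGR D=OGYG B=YBOB
After move 5 (F): F=GGRW U=WBWW R=RRBY D=YRYG L=OOOG
Query 1: B[2] = O
Query 2: R[1] = R
Query 3: L[2] = O
Query 4: D[1] = R
Query 5: R[3] = Y
Query 6: U[1] = B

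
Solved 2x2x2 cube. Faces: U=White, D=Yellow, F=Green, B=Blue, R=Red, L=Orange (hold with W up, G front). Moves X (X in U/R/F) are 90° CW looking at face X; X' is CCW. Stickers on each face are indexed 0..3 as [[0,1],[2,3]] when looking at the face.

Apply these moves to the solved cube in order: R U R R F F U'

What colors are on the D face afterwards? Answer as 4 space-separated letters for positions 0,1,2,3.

After move 1 (R): R=RRRR U=WGWG F=GYGY D=YBYB B=WBWB
After move 2 (U): U=WWGG F=RRGY R=WBRR B=OOWB L=GYOO
After move 3 (R): R=RWRB U=WRGY F=RBGB D=YWYO B=GOWB
After move 4 (R): R=RRBW U=WBGB F=RWGO D=YWYG B=YORB
After move 5 (F): F=GROW U=WBOY R=GRBW D=BRYG L=GYOW
After move 6 (F): F=OGWR U=WBWY R=ORYW D=BGYG L=GBOR
After move 7 (U'): U=BYWW F=GBWR R=OGYW B=ORRB L=YOOR
Query: D face = BGYG

Answer: B G Y G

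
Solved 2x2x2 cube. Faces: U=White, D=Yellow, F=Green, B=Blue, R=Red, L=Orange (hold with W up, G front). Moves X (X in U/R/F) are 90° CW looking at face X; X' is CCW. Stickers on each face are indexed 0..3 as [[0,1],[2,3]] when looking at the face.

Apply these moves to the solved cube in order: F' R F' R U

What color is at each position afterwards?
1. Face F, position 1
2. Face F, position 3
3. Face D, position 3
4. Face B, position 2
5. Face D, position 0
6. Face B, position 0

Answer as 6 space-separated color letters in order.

Answer: B B R G W O

Derivation:
After move 1 (F'): F=GGGG U=WWRR R=YRYR D=OOYY L=OWOW
After move 2 (R): R=YYRR U=WGRG F=GOGY D=OBYB B=RBWB
After move 3 (F'): F=OYGG U=WGYR R=BYOR D=WWYB L=OGOR
After move 4 (R): R=OBRY U=WYYG F=OWGB D=WWYR B=RBGB
After move 5 (U): U=YWGY F=OBGB R=RBRY B=OGGB L=OWOR
Query 1: F[1] = B
Query 2: F[3] = B
Query 3: D[3] = R
Query 4: B[2] = G
Query 5: D[0] = W
Query 6: B[0] = O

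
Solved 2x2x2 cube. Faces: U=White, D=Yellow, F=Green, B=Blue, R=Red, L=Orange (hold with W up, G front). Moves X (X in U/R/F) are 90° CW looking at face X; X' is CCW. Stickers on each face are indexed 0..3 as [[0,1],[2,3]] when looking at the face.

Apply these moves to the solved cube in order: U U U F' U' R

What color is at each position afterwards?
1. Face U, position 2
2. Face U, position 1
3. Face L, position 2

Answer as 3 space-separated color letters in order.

Answer: W W O

Derivation:
After move 1 (U): U=WWWW F=RRGG R=BBRR B=OOBB L=GGOO
After move 2 (U): U=WWWW F=BBGG R=OORR B=GGBB L=RROO
After move 3 (U): U=WWWW F=OOGG R=GGRR B=RRBB L=BBOO
After move 4 (F'): F=OGOG U=WWGR R=YGYR D=BOYY L=BWOW
After move 5 (U'): U=WRWG F=BWOG R=OGYR B=YGBB L=RROW
After move 6 (R): R=YORG U=WWWG F=BOOY D=BBYY B=GGRB
Query 1: U[2] = W
Query 2: U[1] = W
Query 3: L[2] = O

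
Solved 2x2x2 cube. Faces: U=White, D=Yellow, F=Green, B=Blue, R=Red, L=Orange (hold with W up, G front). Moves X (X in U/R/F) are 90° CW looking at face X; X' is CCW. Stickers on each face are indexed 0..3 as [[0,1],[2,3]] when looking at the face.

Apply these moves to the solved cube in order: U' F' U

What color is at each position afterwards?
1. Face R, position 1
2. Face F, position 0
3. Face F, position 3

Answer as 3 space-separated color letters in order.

After move 1 (U'): U=WWWW F=OOGG R=GGRR B=RRBB L=BBOO
After move 2 (F'): F=OGOG U=WWGR R=YGYR D=BOYY L=BWOW
After move 3 (U): U=GWRW F=YGOG R=RRYR B=BWBB L=OGOW
Query 1: R[1] = R
Query 2: F[0] = Y
Query 3: F[3] = G

Answer: R Y G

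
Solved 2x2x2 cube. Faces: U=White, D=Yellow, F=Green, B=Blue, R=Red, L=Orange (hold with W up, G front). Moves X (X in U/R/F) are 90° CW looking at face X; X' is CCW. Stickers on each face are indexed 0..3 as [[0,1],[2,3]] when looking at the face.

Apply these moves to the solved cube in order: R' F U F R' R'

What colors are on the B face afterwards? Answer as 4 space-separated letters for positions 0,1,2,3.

Answer: R Y W B

Derivation:
After move 1 (R'): R=RRRR U=WBWB F=GWGW D=YGYG B=YBYB
After move 2 (F): F=GGWW U=WBOO R=WRBR D=RRYG L=OYOG
After move 3 (U): U=OWOB F=WRWW R=YBBR B=OYYB L=GGOG
After move 4 (F): F=WWWR U=OWGG R=OBBR D=BYYG L=GROR
After move 5 (R'): R=BROB U=OYGO F=WWWG D=BWYR B=GYYB
After move 6 (R'): R=RBBO U=OYGG F=WYWO D=BWYG B=RYWB
Query: B face = RYWB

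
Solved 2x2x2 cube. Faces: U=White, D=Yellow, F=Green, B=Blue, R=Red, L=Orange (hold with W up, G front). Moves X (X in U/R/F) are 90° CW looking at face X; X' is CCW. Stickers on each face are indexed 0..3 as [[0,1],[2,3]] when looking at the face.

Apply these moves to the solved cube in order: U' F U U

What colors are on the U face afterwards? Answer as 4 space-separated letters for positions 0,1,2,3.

Answer: B O W W

Derivation:
After move 1 (U'): U=WWWW F=OOGG R=GGRR B=RRBB L=BBOO
After move 2 (F): F=GOGO U=WWOB R=WGWR D=RGYY L=BYOY
After move 3 (U): U=OWBW F=WGGO R=RRWR B=BYBB L=GOOY
After move 4 (U): U=BOWW F=RRGO R=BYWR B=GOBB L=WGOY
Query: U face = BOWW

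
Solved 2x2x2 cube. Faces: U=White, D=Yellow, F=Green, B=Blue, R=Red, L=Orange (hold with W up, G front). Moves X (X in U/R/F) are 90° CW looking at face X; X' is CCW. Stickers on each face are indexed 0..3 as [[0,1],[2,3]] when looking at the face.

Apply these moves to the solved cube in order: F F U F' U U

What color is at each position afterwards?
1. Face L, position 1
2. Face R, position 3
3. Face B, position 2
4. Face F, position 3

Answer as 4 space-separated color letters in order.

After move 1 (F): F=GGGG U=WWOO R=WRWR D=RRYY L=OYOY
After move 2 (F): F=GGGG U=WWYY R=OROR D=WWYY L=OROR
After move 3 (U): U=YWYW F=ORGG R=BBOR B=ORBB L=GGOR
After move 4 (F'): F=RGOG U=YWBO R=WBWR D=GRYY L=GWOY
After move 5 (U): U=BYOW F=WBOG R=ORWR B=GWBB L=RGOY
After move 6 (U): U=OBWY F=OROG R=GWWR B=RGBB L=WBOY
Query 1: L[1] = B
Query 2: R[3] = R
Query 3: B[2] = B
Query 4: F[3] = G

Answer: B R B G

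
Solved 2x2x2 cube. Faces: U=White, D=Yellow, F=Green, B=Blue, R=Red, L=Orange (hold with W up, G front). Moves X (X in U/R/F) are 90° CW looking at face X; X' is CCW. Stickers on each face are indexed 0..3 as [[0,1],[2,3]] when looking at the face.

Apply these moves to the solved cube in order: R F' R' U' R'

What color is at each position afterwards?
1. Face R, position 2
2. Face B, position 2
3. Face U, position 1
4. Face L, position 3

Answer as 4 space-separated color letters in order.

Answer: Y Y O W

Derivation:
After move 1 (R): R=RRRR U=WGWG F=GYGY D=YBYB B=WBWB
After move 2 (F'): F=YYGG U=WGRR R=BRYR D=OOYB L=OGOW
After move 3 (R'): R=RRBY U=WWRW F=YGGR D=OYYG B=BBOB
After move 4 (U'): U=WWWR F=OGGR R=YGBY B=RROB L=BBOW
After move 5 (R'): R=GYYB U=WOWR F=OWGR D=OGYR B=GRYB
Query 1: R[2] = Y
Query 2: B[2] = Y
Query 3: U[1] = O
Query 4: L[3] = W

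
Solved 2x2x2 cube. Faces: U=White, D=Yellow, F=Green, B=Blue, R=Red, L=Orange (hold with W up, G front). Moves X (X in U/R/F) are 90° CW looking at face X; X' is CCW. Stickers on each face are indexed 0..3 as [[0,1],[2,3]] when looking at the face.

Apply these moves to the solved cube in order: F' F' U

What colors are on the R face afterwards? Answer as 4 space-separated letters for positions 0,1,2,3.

Answer: B B O R

Derivation:
After move 1 (F'): F=GGGG U=WWRR R=YRYR D=OOYY L=OWOW
After move 2 (F'): F=GGGG U=WWYY R=OROR D=WWYY L=OROR
After move 3 (U): U=YWYW F=ORGG R=BBOR B=ORBB L=GGOR
Query: R face = BBOR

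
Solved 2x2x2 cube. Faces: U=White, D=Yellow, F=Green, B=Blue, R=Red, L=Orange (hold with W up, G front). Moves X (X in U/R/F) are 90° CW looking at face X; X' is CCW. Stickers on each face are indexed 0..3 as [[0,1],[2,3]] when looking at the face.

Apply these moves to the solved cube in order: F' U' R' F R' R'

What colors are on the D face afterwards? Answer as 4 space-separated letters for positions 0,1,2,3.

After move 1 (F'): F=GGGG U=WWRR R=YRYR D=OOYY L=OWOW
After move 2 (U'): U=WRWR F=OWGG R=GGYR B=YRBB L=BBOW
After move 3 (R'): R=GRGY U=WBWY F=ORGR D=OWYG B=YROB
After move 4 (F): F=GORR U=WBWB R=WRYY D=GGYG L=BOOW
After move 5 (R'): R=RYWY U=WOWY F=GBRB D=GOYR B=GRGB
After move 6 (R'): R=YYRW U=WGWG F=GORY D=GBYB B=RROB
Query: D face = GBYB

Answer: G B Y B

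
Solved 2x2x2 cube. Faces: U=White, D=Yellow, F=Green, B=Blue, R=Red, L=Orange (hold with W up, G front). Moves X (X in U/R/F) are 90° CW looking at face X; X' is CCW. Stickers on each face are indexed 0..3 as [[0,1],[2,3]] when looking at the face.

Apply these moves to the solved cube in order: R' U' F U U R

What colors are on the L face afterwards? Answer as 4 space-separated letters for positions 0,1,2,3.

Answer: W W O G

Derivation:
After move 1 (R'): R=RRRR U=WBWB F=GWGW D=YGYG B=YBYB
After move 2 (U'): U=BBWW F=OOGW R=GWRR B=RRYB L=YBOO
After move 3 (F): F=GOWO U=BBOB R=WWWR D=RGYG L=YYOG
After move 4 (U): U=OBBB F=WWWO R=RRWR B=YYYB L=GOOG
After move 5 (U): U=BOBB F=RRWO R=YYWR B=GOYB L=WWOG
After move 6 (R): R=WYRY U=BRBO F=RGWG D=RYYG B=BOOB
Query: L face = WWOG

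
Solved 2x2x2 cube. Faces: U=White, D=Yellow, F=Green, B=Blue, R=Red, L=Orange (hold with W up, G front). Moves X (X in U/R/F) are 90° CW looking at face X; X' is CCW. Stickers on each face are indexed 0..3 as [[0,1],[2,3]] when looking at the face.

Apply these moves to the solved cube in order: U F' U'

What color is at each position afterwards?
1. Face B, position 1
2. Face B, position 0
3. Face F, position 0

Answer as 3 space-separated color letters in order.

Answer: B Y G

Derivation:
After move 1 (U): U=WWWW F=RRGG R=BBRR B=OOBB L=GGOO
After move 2 (F'): F=RGRG U=WWBR R=YBYR D=GOYY L=GWOW
After move 3 (U'): U=WRWB F=GWRG R=RGYR B=YBBB L=OOOW
Query 1: B[1] = B
Query 2: B[0] = Y
Query 3: F[0] = G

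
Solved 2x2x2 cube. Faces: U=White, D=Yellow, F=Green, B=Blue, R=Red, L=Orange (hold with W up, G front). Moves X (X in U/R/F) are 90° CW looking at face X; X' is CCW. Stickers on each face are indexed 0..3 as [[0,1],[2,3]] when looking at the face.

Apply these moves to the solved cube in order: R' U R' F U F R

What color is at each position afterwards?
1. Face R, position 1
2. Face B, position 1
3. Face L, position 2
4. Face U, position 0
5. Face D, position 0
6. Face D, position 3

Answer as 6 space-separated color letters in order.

Answer: W Y O O O G

Derivation:
After move 1 (R'): R=RRRR U=WBWB F=GWGW D=YGYG B=YBYB
After move 2 (U): U=WWBB F=RRGW R=YBRR B=OOYB L=GWOO
After move 3 (R'): R=BRYR U=WYBO F=RWGB D=YRYW B=GOGB
After move 4 (F): F=GRBW U=WYOW R=BROR D=YBYW L=GYOR
After move 5 (U): U=OWWY F=BRBW R=GOOR B=GYGB L=GROR
After move 6 (F): F=BBWR U=OWRR R=WOYR D=OGYW L=GYOB
After move 7 (R): R=YWRO U=OBRR F=BGWW D=OGYG B=RYWB
Query 1: R[1] = W
Query 2: B[1] = Y
Query 3: L[2] = O
Query 4: U[0] = O
Query 5: D[0] = O
Query 6: D[3] = G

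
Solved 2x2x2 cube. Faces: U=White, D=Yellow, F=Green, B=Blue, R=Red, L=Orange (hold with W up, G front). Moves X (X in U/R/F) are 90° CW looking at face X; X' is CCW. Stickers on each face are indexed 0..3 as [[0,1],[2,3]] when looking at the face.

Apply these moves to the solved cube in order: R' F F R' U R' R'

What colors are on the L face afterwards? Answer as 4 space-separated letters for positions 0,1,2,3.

After move 1 (R'): R=RRRR U=WBWB F=GWGW D=YGYG B=YBYB
After move 2 (F): F=GGWW U=WBOO R=WRBR D=RRYG L=OYOG
After move 3 (F): F=WGWG U=WBGY R=OROR D=BWYG L=OROR
After move 4 (R'): R=RROO U=WYGY F=WBWY D=BGYG B=GBWB
After move 5 (U): U=GWYY F=RRWY R=GBOO B=ORWB L=WBOR
After move 6 (R'): R=BOGO U=GWYO F=RWWY D=BRYY B=GRGB
After move 7 (R'): R=OOBG U=GGYG F=RWWO D=BWYY B=YRRB
Query: L face = WBOR

Answer: W B O R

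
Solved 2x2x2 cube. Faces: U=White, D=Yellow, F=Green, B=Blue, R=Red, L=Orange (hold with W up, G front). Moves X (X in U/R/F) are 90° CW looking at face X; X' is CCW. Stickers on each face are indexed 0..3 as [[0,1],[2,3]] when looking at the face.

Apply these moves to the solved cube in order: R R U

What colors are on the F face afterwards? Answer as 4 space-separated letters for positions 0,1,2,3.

Answer: R R G B

Derivation:
After move 1 (R): R=RRRR U=WGWG F=GYGY D=YBYB B=WBWB
After move 2 (R): R=RRRR U=WYWY F=GBGB D=YWYW B=GBGB
After move 3 (U): U=WWYY F=RRGB R=GBRR B=OOGB L=GBOO
Query: F face = RRGB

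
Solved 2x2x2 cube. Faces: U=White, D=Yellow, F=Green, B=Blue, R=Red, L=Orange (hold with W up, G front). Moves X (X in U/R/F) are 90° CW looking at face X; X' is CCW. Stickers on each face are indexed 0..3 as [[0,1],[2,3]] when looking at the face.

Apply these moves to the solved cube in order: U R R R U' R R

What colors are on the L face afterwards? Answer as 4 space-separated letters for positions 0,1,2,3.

Answer: Y O O O

Derivation:
After move 1 (U): U=WWWW F=RRGG R=BBRR B=OOBB L=GGOO
After move 2 (R): R=RBRB U=WRWG F=RYGY D=YBYO B=WOWB
After move 3 (R): R=RRBB U=WYWY F=RBGO D=YWYW B=GORB
After move 4 (R): R=BRBR U=WBWO F=RWGW D=YRYG B=YOYB
After move 5 (U'): U=BOWW F=GGGW R=RWBR B=BRYB L=YOOO
After move 6 (R): R=BRRW U=BGWW F=GRGG D=YYYB B=WROB
After move 7 (R): R=RBWR U=BRWG F=GYGB D=YOYW B=WRGB
Query: L face = YOOO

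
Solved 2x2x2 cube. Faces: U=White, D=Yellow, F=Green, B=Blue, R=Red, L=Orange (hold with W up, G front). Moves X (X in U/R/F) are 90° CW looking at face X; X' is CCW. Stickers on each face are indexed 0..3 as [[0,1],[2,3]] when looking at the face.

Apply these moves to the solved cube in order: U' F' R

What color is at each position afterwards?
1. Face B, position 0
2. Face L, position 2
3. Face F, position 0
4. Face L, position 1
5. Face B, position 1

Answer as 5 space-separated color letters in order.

Answer: R O O W R

Derivation:
After move 1 (U'): U=WWWW F=OOGG R=GGRR B=RRBB L=BBOO
After move 2 (F'): F=OGOG U=WWGR R=YGYR D=BOYY L=BWOW
After move 3 (R): R=YYRG U=WGGG F=OOOY D=BBYR B=RRWB
Query 1: B[0] = R
Query 2: L[2] = O
Query 3: F[0] = O
Query 4: L[1] = W
Query 5: B[1] = R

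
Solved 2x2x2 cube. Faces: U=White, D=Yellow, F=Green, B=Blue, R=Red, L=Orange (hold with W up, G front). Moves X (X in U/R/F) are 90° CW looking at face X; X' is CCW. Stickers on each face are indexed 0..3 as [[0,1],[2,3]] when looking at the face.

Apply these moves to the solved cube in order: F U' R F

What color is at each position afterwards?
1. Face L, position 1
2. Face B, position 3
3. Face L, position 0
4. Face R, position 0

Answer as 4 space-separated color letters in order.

After move 1 (F): F=GGGG U=WWOO R=WRWR D=RRYY L=OYOY
After move 2 (U'): U=WOWO F=OYGG R=GGWR B=WRBB L=BBOY
After move 3 (R): R=WGRG U=WYWG F=ORGY D=RBYW B=OROB
After move 4 (F): F=GOYR U=WYYB R=WGGG D=RWYW L=BROB
Query 1: L[1] = R
Query 2: B[3] = B
Query 3: L[0] = B
Query 4: R[0] = W

Answer: R B B W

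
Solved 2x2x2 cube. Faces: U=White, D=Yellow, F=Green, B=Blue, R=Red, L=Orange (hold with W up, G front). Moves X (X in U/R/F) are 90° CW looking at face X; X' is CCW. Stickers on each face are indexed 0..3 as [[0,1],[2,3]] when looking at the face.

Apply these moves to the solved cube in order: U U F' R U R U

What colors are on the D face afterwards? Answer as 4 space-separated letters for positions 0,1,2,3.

After move 1 (U): U=WWWW F=RRGG R=BBRR B=OOBB L=GGOO
After move 2 (U): U=WWWW F=BBGG R=OORR B=GGBB L=RROO
After move 3 (F'): F=BGBG U=WWOR R=YOYR D=ROYY L=RWOW
After move 4 (R): R=YYRO U=WGOG F=BOBY D=RBYG B=RGWB
After move 5 (U): U=OWGG F=YYBY R=RGRO B=RWWB L=BOOW
After move 6 (R): R=RROG U=OYGY F=YBBG D=RWYR B=GWWB
After move 7 (U): U=GOYY F=RRBG R=GWOG B=BOWB L=YBOW
Query: D face = RWYR

Answer: R W Y R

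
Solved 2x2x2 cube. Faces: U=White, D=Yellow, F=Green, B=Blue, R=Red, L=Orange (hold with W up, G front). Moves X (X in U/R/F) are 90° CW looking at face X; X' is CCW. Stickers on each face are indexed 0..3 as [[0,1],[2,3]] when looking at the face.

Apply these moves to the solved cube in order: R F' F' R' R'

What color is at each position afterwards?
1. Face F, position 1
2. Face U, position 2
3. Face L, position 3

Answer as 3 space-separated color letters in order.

Answer: W B R

Derivation:
After move 1 (R): R=RRRR U=WGWG F=GYGY D=YBYB B=WBWB
After move 2 (F'): F=YYGG U=WGRR R=BRYR D=OOYB L=OGOW
After move 3 (F'): F=YGYG U=WGBY R=OROR D=GWYB L=OROR
After move 4 (R'): R=RROO U=WWBW F=YGYY D=GGYG B=BBWB
After move 5 (R'): R=RORO U=WWBB F=YWYW D=GGYY B=GBGB
Query 1: F[1] = W
Query 2: U[2] = B
Query 3: L[3] = R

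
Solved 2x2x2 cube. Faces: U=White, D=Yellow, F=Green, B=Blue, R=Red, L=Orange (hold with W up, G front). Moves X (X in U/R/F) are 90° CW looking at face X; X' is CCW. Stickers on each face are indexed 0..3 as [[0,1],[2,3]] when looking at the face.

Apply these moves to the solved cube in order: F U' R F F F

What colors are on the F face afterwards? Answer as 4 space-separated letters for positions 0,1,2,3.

Answer: R Y O G

Derivation:
After move 1 (F): F=GGGG U=WWOO R=WRWR D=RRYY L=OYOY
After move 2 (U'): U=WOWO F=OYGG R=GGWR B=WRBB L=BBOY
After move 3 (R): R=WGRG U=WYWG F=ORGY D=RBYW B=OROB
After move 4 (F): F=GOYR U=WYYB R=WGGG D=RWYW L=BROB
After move 5 (F): F=YGRO U=WYBR R=YGBG D=GWYW L=BROW
After move 6 (F): F=RYOG U=WYWR R=BGRG D=BYYW L=BGOW
Query: F face = RYOG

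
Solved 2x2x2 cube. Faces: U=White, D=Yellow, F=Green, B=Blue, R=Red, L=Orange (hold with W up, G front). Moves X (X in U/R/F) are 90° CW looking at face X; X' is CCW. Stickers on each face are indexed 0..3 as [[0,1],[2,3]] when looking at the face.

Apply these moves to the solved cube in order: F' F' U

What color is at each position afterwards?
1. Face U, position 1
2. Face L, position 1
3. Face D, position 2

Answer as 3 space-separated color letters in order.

After move 1 (F'): F=GGGG U=WWRR R=YRYR D=OOYY L=OWOW
After move 2 (F'): F=GGGG U=WWYY R=OROR D=WWYY L=OROR
After move 3 (U): U=YWYW F=ORGG R=BBOR B=ORBB L=GGOR
Query 1: U[1] = W
Query 2: L[1] = G
Query 3: D[2] = Y

Answer: W G Y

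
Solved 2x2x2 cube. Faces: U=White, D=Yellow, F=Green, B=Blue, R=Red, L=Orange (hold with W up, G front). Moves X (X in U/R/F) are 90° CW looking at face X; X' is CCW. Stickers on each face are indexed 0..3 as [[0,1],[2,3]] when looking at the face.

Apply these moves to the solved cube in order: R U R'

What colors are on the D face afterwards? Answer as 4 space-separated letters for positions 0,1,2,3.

Answer: Y R Y Y

Derivation:
After move 1 (R): R=RRRR U=WGWG F=GYGY D=YBYB B=WBWB
After move 2 (U): U=WWGG F=RRGY R=WBRR B=OOWB L=GYOO
After move 3 (R'): R=BRWR U=WWGO F=RWGG D=YRYY B=BOBB
Query: D face = YRYY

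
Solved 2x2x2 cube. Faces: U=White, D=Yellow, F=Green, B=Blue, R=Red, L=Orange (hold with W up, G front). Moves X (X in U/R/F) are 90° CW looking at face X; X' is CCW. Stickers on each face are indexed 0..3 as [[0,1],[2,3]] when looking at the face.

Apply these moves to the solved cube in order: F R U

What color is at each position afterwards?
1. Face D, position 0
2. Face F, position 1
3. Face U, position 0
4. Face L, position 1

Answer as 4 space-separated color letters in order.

After move 1 (F): F=GGGG U=WWOO R=WRWR D=RRYY L=OYOY
After move 2 (R): R=WWRR U=WGOG F=GRGY D=RBYB B=OBWB
After move 3 (U): U=OWGG F=WWGY R=OBRR B=OYWB L=GROY
Query 1: D[0] = R
Query 2: F[1] = W
Query 3: U[0] = O
Query 4: L[1] = R

Answer: R W O R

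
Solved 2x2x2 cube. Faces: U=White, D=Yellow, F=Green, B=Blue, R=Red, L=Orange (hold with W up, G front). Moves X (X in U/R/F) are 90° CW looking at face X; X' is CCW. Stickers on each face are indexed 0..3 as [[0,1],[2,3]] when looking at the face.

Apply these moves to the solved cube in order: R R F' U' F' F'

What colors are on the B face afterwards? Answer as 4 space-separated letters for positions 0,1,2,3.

After move 1 (R): R=RRRR U=WGWG F=GYGY D=YBYB B=WBWB
After move 2 (R): R=RRRR U=WYWY F=GBGB D=YWYW B=GBGB
After move 3 (F'): F=BBGG U=WYRR R=WRYR D=OOYW L=OYOW
After move 4 (U'): U=YRWR F=OYGG R=BBYR B=WRGB L=GBOW
After move 5 (F'): F=YGOG U=YRBY R=OBOR D=BWYW L=GROW
After move 6 (F'): F=GGYO U=YROO R=WBBR D=RWYW L=GYOB
Query: B face = WRGB

Answer: W R G B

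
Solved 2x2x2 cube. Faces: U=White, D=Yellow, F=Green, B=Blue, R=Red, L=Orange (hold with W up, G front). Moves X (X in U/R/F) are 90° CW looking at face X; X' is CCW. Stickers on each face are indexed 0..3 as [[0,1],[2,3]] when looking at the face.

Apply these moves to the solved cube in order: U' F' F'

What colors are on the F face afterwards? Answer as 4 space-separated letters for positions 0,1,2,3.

After move 1 (U'): U=WWWW F=OOGG R=GGRR B=RRBB L=BBOO
After move 2 (F'): F=OGOG U=WWGR R=YGYR D=BOYY L=BWOW
After move 3 (F'): F=GGOO U=WWYY R=OGBR D=WWYY L=BROG
Query: F face = GGOO

Answer: G G O O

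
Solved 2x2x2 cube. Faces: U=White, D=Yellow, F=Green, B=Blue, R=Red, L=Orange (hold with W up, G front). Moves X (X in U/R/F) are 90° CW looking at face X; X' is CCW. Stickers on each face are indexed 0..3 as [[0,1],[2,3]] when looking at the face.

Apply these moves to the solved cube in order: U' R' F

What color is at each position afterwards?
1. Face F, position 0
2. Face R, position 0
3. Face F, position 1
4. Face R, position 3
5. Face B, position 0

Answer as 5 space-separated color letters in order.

After move 1 (U'): U=WWWW F=OOGG R=GGRR B=RRBB L=BBOO
After move 2 (R'): R=GRGR U=WBWR F=OWGW D=YOYG B=YRYB
After move 3 (F): F=GOWW U=WBOB R=WRRR D=GGYG L=BYOO
Query 1: F[0] = G
Query 2: R[0] = W
Query 3: F[1] = O
Query 4: R[3] = R
Query 5: B[0] = Y

Answer: G W O R Y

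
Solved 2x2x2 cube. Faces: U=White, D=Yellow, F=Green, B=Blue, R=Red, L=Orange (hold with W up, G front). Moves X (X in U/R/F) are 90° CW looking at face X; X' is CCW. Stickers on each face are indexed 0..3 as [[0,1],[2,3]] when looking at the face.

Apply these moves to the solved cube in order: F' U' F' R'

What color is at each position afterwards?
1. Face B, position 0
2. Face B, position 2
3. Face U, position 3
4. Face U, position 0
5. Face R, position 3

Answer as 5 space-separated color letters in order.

Answer: Y W Y W O

Derivation:
After move 1 (F'): F=GGGG U=WWRR R=YRYR D=OOYY L=OWOW
After move 2 (U'): U=WRWR F=OWGG R=GGYR B=YRBB L=BBOW
After move 3 (F'): F=WGOG U=WRGY R=OGOR D=BWYY L=BROW
After move 4 (R'): R=GROO U=WBGY F=WROY D=BGYG B=YRWB
Query 1: B[0] = Y
Query 2: B[2] = W
Query 3: U[3] = Y
Query 4: U[0] = W
Query 5: R[3] = O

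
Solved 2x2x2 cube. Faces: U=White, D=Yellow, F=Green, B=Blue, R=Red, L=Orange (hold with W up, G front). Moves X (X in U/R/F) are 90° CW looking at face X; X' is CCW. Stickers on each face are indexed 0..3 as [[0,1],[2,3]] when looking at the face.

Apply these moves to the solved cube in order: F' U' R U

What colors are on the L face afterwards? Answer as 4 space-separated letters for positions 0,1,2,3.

Answer: O O O W

Derivation:
After move 1 (F'): F=GGGG U=WWRR R=YRYR D=OOYY L=OWOW
After move 2 (U'): U=WRWR F=OWGG R=GGYR B=YRBB L=BBOW
After move 3 (R): R=YGRG U=WWWG F=OOGY D=OBYY B=RRRB
After move 4 (U): U=WWGW F=YGGY R=RRRG B=BBRB L=OOOW
Query: L face = OOOW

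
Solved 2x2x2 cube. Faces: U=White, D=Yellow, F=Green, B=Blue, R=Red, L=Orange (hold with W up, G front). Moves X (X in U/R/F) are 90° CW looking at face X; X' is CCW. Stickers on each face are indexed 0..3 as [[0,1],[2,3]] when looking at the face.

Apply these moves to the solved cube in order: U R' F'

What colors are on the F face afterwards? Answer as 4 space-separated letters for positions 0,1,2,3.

After move 1 (U): U=WWWW F=RRGG R=BBRR B=OOBB L=GGOO
After move 2 (R'): R=BRBR U=WBWO F=RWGW D=YRYG B=YOYB
After move 3 (F'): F=WWRG U=WBBB R=RRYR D=GOYG L=GOOW
Query: F face = WWRG

Answer: W W R G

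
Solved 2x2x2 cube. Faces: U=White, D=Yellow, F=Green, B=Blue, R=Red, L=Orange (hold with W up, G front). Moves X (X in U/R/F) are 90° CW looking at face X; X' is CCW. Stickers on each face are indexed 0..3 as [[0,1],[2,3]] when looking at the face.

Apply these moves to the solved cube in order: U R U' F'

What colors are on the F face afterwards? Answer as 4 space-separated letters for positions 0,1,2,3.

After move 1 (U): U=WWWW F=RRGG R=BBRR B=OOBB L=GGOO
After move 2 (R): R=RBRB U=WRWG F=RYGY D=YBYO B=WOWB
After move 3 (U'): U=RGWW F=GGGY R=RYRB B=RBWB L=WOOO
After move 4 (F'): F=GYGG U=RGRR R=BYYB D=OOYO L=WWOW
Query: F face = GYGG

Answer: G Y G G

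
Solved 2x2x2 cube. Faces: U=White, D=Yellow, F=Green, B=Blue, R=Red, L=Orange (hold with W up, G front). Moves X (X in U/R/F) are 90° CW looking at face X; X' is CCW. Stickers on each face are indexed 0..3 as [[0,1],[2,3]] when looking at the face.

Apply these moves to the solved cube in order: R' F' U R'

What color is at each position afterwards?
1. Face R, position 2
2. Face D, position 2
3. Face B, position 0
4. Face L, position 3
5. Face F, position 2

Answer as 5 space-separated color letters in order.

After move 1 (R'): R=RRRR U=WBWB F=GWGW D=YGYG B=YBYB
After move 2 (F'): F=WWGG U=WBRR R=GRYR D=OOYG L=OBOW
After move 3 (U): U=RWRB F=GRGG R=YBYR B=OBYB L=WWOW
After move 4 (R'): R=BRYY U=RYRO F=GWGB D=ORYG B=GBOB
Query 1: R[2] = Y
Query 2: D[2] = Y
Query 3: B[0] = G
Query 4: L[3] = W
Query 5: F[2] = G

Answer: Y Y G W G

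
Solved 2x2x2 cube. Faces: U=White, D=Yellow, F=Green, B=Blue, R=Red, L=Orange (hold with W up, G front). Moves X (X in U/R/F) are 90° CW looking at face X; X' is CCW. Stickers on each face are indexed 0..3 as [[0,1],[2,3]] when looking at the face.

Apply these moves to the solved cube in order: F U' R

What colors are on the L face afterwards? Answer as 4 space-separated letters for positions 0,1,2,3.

After move 1 (F): F=GGGG U=WWOO R=WRWR D=RRYY L=OYOY
After move 2 (U'): U=WOWO F=OYGG R=GGWR B=WRBB L=BBOY
After move 3 (R): R=WGRG U=WYWG F=ORGY D=RBYW B=OROB
Query: L face = BBOY

Answer: B B O Y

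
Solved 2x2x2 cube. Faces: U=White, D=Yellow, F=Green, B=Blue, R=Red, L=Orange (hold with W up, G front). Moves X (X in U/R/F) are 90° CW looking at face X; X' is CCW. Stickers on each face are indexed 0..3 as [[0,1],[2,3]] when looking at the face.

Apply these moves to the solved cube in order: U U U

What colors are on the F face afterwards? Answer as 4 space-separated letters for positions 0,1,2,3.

After move 1 (U): U=WWWW F=RRGG R=BBRR B=OOBB L=GGOO
After move 2 (U): U=WWWW F=BBGG R=OORR B=GGBB L=RROO
After move 3 (U): U=WWWW F=OOGG R=GGRR B=RRBB L=BBOO
Query: F face = OOGG

Answer: O O G G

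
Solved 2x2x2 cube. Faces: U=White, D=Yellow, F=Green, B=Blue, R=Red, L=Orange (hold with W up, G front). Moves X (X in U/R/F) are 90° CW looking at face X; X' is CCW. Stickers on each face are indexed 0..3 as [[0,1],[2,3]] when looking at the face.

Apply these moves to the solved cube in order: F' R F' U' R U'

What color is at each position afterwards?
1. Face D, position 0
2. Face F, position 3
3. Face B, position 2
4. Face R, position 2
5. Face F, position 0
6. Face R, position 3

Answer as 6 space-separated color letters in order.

Answer: W B R R R Y

Derivation:
After move 1 (F'): F=GGGG U=WWRR R=YRYR D=OOYY L=OWOW
After move 2 (R): R=YYRR U=WGRG F=GOGY D=OBYB B=RBWB
After move 3 (F'): F=OYGG U=WGYR R=BYOR D=WWYB L=OGOR
After move 4 (U'): U=GRWY F=OGGG R=OYOR B=BYWB L=RBOR
After move 5 (R): R=OORY U=GGWG F=OWGB D=WWYB B=YYRB
After move 6 (U'): U=GGGW F=RBGB R=OWRY B=OORB L=YYOR
Query 1: D[0] = W
Query 2: F[3] = B
Query 3: B[2] = R
Query 4: R[2] = R
Query 5: F[0] = R
Query 6: R[3] = Y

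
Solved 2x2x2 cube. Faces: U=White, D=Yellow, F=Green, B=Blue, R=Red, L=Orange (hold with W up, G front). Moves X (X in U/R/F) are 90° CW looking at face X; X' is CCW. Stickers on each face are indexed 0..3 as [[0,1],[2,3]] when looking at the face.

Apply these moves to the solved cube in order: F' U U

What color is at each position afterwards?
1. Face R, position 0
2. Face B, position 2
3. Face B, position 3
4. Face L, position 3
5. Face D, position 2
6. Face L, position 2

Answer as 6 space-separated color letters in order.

Answer: O B B W Y O

Derivation:
After move 1 (F'): F=GGGG U=WWRR R=YRYR D=OOYY L=OWOW
After move 2 (U): U=RWRW F=YRGG R=BBYR B=OWBB L=GGOW
After move 3 (U): U=RRWW F=BBGG R=OWYR B=GGBB L=YROW
Query 1: R[0] = O
Query 2: B[2] = B
Query 3: B[3] = B
Query 4: L[3] = W
Query 5: D[2] = Y
Query 6: L[2] = O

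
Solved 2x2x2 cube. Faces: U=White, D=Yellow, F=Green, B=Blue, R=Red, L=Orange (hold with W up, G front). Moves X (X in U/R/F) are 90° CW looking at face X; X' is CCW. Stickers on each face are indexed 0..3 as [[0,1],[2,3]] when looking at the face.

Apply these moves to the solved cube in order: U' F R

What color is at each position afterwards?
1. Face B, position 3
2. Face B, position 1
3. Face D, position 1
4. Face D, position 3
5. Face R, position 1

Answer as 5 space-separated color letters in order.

After move 1 (U'): U=WWWW F=OOGG R=GGRR B=RRBB L=BBOO
After move 2 (F): F=GOGO U=WWOB R=WGWR D=RGYY L=BYOY
After move 3 (R): R=WWRG U=WOOO F=GGGY D=RBYR B=BRWB
Query 1: B[3] = B
Query 2: B[1] = R
Query 3: D[1] = B
Query 4: D[3] = R
Query 5: R[1] = W

Answer: B R B R W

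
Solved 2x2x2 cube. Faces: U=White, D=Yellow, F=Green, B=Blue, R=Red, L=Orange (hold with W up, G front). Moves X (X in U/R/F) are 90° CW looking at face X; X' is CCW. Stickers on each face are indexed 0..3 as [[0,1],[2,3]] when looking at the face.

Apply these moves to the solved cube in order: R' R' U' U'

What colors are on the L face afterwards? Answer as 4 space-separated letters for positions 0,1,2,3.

After move 1 (R'): R=RRRR U=WBWB F=GWGW D=YGYG B=YBYB
After move 2 (R'): R=RRRR U=WYWY F=GBGB D=YWYW B=GBGB
After move 3 (U'): U=YYWW F=OOGB R=GBRR B=RRGB L=GBOO
After move 4 (U'): U=YWYW F=GBGB R=OORR B=GBGB L=RROO
Query: L face = RROO

Answer: R R O O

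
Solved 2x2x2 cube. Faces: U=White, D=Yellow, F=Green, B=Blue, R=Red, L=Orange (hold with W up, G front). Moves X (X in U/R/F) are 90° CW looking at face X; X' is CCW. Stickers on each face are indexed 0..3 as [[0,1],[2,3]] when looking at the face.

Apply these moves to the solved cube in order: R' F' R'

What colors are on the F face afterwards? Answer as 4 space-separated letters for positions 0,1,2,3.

Answer: W B G R

Derivation:
After move 1 (R'): R=RRRR U=WBWB F=GWGW D=YGYG B=YBYB
After move 2 (F'): F=WWGG U=WBRR R=GRYR D=OOYG L=OBOW
After move 3 (R'): R=RRGY U=WYRY F=WBGR D=OWYG B=GBOB
Query: F face = WBGR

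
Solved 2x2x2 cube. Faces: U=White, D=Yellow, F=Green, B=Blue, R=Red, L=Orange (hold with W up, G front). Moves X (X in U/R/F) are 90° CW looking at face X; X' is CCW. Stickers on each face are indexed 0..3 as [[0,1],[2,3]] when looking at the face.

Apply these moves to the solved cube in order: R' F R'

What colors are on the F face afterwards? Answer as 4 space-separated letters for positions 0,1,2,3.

Answer: G B W O

Derivation:
After move 1 (R'): R=RRRR U=WBWB F=GWGW D=YGYG B=YBYB
After move 2 (F): F=GGWW U=WBOO R=WRBR D=RRYG L=OYOG
After move 3 (R'): R=RRWB U=WYOY F=GBWO D=RGYW B=GBRB
Query: F face = GBWO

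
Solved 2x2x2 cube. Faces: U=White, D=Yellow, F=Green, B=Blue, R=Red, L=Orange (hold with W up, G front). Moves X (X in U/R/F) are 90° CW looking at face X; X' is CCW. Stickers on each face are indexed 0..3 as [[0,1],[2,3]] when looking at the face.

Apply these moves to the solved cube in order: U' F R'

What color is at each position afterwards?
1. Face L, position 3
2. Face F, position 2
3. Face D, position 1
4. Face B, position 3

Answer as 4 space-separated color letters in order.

After move 1 (U'): U=WWWW F=OOGG R=GGRR B=RRBB L=BBOO
After move 2 (F): F=GOGO U=WWOB R=WGWR D=RGYY L=BYOY
After move 3 (R'): R=GRWW U=WBOR F=GWGB D=ROYO B=YRGB
Query 1: L[3] = Y
Query 2: F[2] = G
Query 3: D[1] = O
Query 4: B[3] = B

Answer: Y G O B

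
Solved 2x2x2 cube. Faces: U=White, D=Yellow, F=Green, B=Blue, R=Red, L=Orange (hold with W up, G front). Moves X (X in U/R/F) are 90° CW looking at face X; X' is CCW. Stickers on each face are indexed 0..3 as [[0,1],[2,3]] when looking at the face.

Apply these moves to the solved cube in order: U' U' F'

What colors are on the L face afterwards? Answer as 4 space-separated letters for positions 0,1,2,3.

Answer: R W O W

Derivation:
After move 1 (U'): U=WWWW F=OOGG R=GGRR B=RRBB L=BBOO
After move 2 (U'): U=WWWW F=BBGG R=OORR B=GGBB L=RROO
After move 3 (F'): F=BGBG U=WWOR R=YOYR D=ROYY L=RWOW
Query: L face = RWOW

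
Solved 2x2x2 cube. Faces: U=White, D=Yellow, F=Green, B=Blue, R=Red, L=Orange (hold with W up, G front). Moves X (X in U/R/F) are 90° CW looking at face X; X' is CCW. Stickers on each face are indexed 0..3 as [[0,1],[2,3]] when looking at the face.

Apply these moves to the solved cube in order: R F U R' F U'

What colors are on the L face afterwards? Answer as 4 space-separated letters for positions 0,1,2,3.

Answer: B Y O R

Derivation:
After move 1 (R): R=RRRR U=WGWG F=GYGY D=YBYB B=WBWB
After move 2 (F): F=GGYY U=WGOO R=WRGR D=RRYB L=OYOB
After move 3 (U): U=OWOG F=WRYY R=WBGR B=OYWB L=GGOB
After move 4 (R'): R=BRWG U=OWOO F=WWYG D=RRYY B=BYRB
After move 5 (F): F=YWGW U=OWBG R=OROG D=WBYY L=GROR
After move 6 (U'): U=WGOB F=GRGW R=YWOG B=ORRB L=BYOR
Query: L face = BYOR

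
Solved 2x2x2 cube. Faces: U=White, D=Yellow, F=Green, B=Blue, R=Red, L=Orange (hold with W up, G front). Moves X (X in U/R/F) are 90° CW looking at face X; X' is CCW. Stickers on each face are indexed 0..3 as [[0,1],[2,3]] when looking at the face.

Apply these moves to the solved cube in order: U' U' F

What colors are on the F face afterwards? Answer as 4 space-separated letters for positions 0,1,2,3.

After move 1 (U'): U=WWWW F=OOGG R=GGRR B=RRBB L=BBOO
After move 2 (U'): U=WWWW F=BBGG R=OORR B=GGBB L=RROO
After move 3 (F): F=GBGB U=WWOR R=WOWR D=ROYY L=RYOY
Query: F face = GBGB

Answer: G B G B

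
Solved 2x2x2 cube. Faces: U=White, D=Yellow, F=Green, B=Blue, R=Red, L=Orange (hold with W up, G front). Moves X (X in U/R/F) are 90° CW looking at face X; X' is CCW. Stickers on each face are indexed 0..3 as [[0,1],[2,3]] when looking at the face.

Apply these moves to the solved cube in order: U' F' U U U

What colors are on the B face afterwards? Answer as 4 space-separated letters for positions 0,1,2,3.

Answer: Y G B B

Derivation:
After move 1 (U'): U=WWWW F=OOGG R=GGRR B=RRBB L=BBOO
After move 2 (F'): F=OGOG U=WWGR R=YGYR D=BOYY L=BWOW
After move 3 (U): U=GWRW F=YGOG R=RRYR B=BWBB L=OGOW
After move 4 (U): U=RGWW F=RROG R=BWYR B=OGBB L=YGOW
After move 5 (U): U=WRWG F=BWOG R=OGYR B=YGBB L=RROW
Query: B face = YGBB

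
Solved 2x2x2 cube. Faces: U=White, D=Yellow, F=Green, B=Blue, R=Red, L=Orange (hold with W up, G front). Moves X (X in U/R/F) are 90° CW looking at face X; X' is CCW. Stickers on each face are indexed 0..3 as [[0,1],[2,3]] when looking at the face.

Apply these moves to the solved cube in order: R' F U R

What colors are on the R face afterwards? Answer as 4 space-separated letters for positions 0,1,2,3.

Answer: B Y R B

Derivation:
After move 1 (R'): R=RRRR U=WBWB F=GWGW D=YGYG B=YBYB
After move 2 (F): F=GGWW U=WBOO R=WRBR D=RRYG L=OYOG
After move 3 (U): U=OWOB F=WRWW R=YBBR B=OYYB L=GGOG
After move 4 (R): R=BYRB U=OROW F=WRWG D=RYYO B=BYWB
Query: R face = BYRB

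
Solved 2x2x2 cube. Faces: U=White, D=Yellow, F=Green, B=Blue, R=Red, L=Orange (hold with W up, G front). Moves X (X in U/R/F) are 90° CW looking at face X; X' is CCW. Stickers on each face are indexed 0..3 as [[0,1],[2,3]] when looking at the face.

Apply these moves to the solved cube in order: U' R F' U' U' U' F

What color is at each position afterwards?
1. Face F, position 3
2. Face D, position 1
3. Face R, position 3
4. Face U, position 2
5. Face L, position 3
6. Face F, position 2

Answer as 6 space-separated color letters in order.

Answer: G W G W O G

Derivation:
After move 1 (U'): U=WWWW F=OOGG R=GGRR B=RRBB L=BBOO
After move 2 (R): R=RGRG U=WOWG F=OYGY D=YBYR B=WRWB
After move 3 (F'): F=YYOG U=WORR R=BGYG D=BOYR L=BGOW
After move 4 (U'): U=ORWR F=BGOG R=YYYG B=BGWB L=WROW
After move 5 (U'): U=RROW F=WROG R=BGYG B=YYWB L=BGOW
After move 6 (U'): U=RWRO F=BGOG R=WRYG B=BGWB L=YYOW
After move 7 (F): F=OBGG U=RWWY R=RROG D=YWYR L=YBOO
Query 1: F[3] = G
Query 2: D[1] = W
Query 3: R[3] = G
Query 4: U[2] = W
Query 5: L[3] = O
Query 6: F[2] = G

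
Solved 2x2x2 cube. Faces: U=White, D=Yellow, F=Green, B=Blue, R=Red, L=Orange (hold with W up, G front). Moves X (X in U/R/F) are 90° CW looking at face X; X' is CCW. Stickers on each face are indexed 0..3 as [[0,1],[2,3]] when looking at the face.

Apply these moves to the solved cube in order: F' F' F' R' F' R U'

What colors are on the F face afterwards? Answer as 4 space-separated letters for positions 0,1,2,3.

Answer: O B G G

Derivation:
After move 1 (F'): F=GGGG U=WWRR R=YRYR D=OOYY L=OWOW
After move 2 (F'): F=GGGG U=WWYY R=OROR D=WWYY L=OROR
After move 3 (F'): F=GGGG U=WWOO R=WRWR D=RRYY L=OYOY
After move 4 (R'): R=RRWW U=WBOB F=GWGO D=RGYG B=YBRB
After move 5 (F'): F=WOGG U=WBRW R=GRRW D=YYYG L=OBOO
After move 6 (R): R=RGWR U=WORG F=WYGG D=YRYY B=WBBB
After move 7 (U'): U=OGWR F=OBGG R=WYWR B=RGBB L=WBOO
Query: F face = OBGG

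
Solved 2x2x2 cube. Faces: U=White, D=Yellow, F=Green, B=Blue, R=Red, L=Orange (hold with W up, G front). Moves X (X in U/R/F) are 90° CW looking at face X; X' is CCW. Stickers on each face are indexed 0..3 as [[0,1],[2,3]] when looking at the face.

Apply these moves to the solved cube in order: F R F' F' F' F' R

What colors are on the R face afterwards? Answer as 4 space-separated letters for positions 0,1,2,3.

Answer: R W R W

Derivation:
After move 1 (F): F=GGGG U=WWOO R=WRWR D=RRYY L=OYOY
After move 2 (R): R=WWRR U=WGOG F=GRGY D=RBYB B=OBWB
After move 3 (F'): F=RYGG U=WGWR R=BWRR D=YYYB L=OGOO
After move 4 (F'): F=YGRG U=WGBR R=YWYR D=GOYB L=OROW
After move 5 (F'): F=GGYR U=WGYY R=OWGR D=RWYB L=OROB
After move 6 (F'): F=GRGY U=WGOG R=WWRR D=RBYB L=OYOY
After move 7 (R): R=RWRW U=WROY F=GBGB D=RWYO B=GBGB
Query: R face = RWRW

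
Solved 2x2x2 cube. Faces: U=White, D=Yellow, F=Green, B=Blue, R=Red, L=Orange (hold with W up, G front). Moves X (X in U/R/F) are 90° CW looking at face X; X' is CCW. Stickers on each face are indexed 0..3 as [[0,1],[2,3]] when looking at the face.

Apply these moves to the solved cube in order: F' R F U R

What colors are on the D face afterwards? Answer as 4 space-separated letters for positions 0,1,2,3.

After move 1 (F'): F=GGGG U=WWRR R=YRYR D=OOYY L=OWOW
After move 2 (R): R=YYRR U=WGRG F=GOGY D=OBYB B=RBWB
After move 3 (F): F=GGYO U=WGWW R=RYGR D=RYYB L=OOOB
After move 4 (U): U=WWWG F=RYYO R=RBGR B=OOWB L=GGOB
After move 5 (R): R=GRRB U=WYWO F=RYYB D=RWYO B=GOWB
Query: D face = RWYO

Answer: R W Y O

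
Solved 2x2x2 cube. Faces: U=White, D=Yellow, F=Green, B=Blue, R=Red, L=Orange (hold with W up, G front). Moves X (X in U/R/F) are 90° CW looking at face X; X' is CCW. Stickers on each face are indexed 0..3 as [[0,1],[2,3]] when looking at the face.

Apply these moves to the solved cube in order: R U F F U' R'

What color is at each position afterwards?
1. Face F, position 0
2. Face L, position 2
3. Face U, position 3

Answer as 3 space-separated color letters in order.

Answer: G O O

Derivation:
After move 1 (R): R=RRRR U=WGWG F=GYGY D=YBYB B=WBWB
After move 2 (U): U=WWGG F=RRGY R=WBRR B=OOWB L=GYOO
After move 3 (F): F=GRYR U=WWOY R=GBGR D=RWYB L=GYOB
After move 4 (F): F=YGRR U=WWBY R=OBYR D=GGYB L=GROW
After move 5 (U'): U=WYWB F=GRRR R=YGYR B=OBWB L=OOOW
After move 6 (R'): R=GRYY U=WWWO F=GYRB D=GRYR B=BBGB
Query 1: F[0] = G
Query 2: L[2] = O
Query 3: U[3] = O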